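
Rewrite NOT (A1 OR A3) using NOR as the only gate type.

(((A1 NOR A3) NOR (A1 NOR A3)) NOR ((A1 NOR A3) NOR (A1 NOR A3)))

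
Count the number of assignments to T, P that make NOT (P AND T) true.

Satisfying assignments: (0,0), (0,1), (1,0)
Count: 3 out of 4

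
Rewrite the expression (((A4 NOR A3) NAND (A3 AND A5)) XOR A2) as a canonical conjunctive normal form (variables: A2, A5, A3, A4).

(NOT A2 OR A5 OR A3 OR A4) AND (NOT A2 OR A5 OR A3 OR NOT A4) AND (NOT A2 OR A5 OR NOT A3 OR A4) AND (NOT A2 OR A5 OR NOT A3 OR NOT A4) AND (NOT A2 OR NOT A5 OR A3 OR A4) AND (NOT A2 OR NOT A5 OR A3 OR NOT A4) AND (NOT A2 OR NOT A5 OR NOT A3 OR A4) AND (NOT A2 OR NOT A5 OR NOT A3 OR NOT A4)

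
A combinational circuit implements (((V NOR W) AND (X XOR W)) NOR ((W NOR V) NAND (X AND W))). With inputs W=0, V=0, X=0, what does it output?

Substituting: (((0 NOR 0) AND (0 XOR 0)) NOR ((0 NOR 0) NAND (0 AND 0)))
= 0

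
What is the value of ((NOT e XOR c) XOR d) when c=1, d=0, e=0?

Substituting: ((NOT 0 XOR 1) XOR 0)
= 0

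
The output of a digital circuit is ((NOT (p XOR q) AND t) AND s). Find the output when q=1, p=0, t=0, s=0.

Substituting: ((NOT (0 XOR 1) AND 0) AND 0)
= 0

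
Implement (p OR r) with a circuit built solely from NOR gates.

((p NOR r) NOR (p NOR r))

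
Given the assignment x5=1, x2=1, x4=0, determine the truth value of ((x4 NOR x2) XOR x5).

Substituting: ((0 NOR 1) XOR 1)
= 1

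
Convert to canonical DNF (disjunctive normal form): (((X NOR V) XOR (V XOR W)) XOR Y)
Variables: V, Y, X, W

(NOT V AND NOT Y AND NOT X AND NOT W) OR (NOT V AND NOT Y AND X AND W) OR (NOT V AND Y AND NOT X AND W) OR (NOT V AND Y AND X AND NOT W) OR (V AND NOT Y AND NOT X AND NOT W) OR (V AND NOT Y AND X AND NOT W) OR (V AND Y AND NOT X AND W) OR (V AND Y AND X AND W)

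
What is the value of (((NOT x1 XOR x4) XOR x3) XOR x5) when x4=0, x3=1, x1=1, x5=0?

Substituting: (((NOT 1 XOR 0) XOR 1) XOR 0)
= 1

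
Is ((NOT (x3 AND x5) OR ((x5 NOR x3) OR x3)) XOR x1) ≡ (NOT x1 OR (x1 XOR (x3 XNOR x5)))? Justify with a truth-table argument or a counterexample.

No. Counterexample: with x5=0, x3=1, x1=1, Expression 1 = 0 but Expression 2 = 1.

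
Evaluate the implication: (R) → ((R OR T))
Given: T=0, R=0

Antecedent (R) = 0; consequent ((R OR T)) = 0.
0 → 0 = 1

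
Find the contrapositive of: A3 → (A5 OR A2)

Contrapositive: NOT (A5 OR A2) → NOT A3
Note: A statement and its contrapositive are logically equivalent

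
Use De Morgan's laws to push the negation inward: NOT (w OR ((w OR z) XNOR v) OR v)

NOT w AND NOT ((w OR z) XNOR v) AND NOT v
De Morgan's: NOT(OR of terms) = AND of negations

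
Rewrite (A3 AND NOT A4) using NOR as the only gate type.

((A3 NOR A3) NOR ((A4 NOR A4) NOR (A4 NOR A4)))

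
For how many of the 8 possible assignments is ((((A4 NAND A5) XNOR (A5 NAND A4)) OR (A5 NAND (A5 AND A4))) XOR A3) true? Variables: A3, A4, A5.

Satisfying assignments: (0,0,0), (0,0,1), (0,1,0), (0,1,1)
Count: 4 out of 8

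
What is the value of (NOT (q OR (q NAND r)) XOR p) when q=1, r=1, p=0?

Substituting: (NOT (1 OR (1 NAND 1)) XOR 0)
= 0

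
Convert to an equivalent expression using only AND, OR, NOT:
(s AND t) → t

NOT (s AND t) OR t
(Implication elimination: A → B = NOT A OR B)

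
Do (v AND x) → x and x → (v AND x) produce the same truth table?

No, Converse is not equivalent to original (counterexample: y=0, x=1, v=0)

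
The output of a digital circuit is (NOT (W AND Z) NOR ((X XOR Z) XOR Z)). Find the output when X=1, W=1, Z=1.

Substituting: (NOT (1 AND 1) NOR ((1 XOR 1) XOR 1))
= 0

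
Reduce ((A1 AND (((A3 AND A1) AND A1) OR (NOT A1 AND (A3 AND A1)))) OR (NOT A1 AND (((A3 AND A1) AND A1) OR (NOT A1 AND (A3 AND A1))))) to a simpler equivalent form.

By distribution ((E AND v) OR (E AND NOT v) = E) then distribution ((E AND v) OR (E AND NOT v) = E):
= (A3 AND A1)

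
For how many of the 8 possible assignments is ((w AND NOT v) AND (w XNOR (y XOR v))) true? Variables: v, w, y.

Satisfying assignments: (0,1,1)
Count: 1 out of 8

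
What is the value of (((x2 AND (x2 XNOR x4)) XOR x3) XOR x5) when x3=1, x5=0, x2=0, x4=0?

Substituting: (((0 AND (0 XNOR 0)) XOR 1) XOR 0)
= 1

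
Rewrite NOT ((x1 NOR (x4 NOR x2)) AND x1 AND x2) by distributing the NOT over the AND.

NOT (x1 NOR (x4 NOR x2)) OR NOT x1 OR NOT x2
De Morgan's: NOT(AND of terms) = OR of negations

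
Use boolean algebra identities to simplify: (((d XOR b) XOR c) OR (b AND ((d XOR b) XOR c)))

By absorption (E OR (E AND v) = E):
= ((d XOR b) XOR c)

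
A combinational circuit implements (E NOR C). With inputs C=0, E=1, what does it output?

Substituting: (1 NOR 0)
= 0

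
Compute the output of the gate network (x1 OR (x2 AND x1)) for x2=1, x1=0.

Substituting: (0 OR (1 AND 0))
= 0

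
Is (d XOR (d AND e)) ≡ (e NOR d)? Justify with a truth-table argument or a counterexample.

No. Counterexample: with e=0, d=0, Expression 1 = 0 but Expression 2 = 1.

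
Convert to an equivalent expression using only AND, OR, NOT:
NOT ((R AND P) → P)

(R AND P) AND NOT P
(Negated implication: NOT(A → B) = A AND NOT B)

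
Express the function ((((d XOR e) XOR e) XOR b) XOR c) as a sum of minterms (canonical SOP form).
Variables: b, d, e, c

Σm(1, 3, 4, 6, 8, 10, 13, 15) = (NOT b AND NOT d AND NOT e AND c) OR (NOT b AND NOT d AND e AND c) OR (NOT b AND d AND NOT e AND NOT c) OR (NOT b AND d AND e AND NOT c) OR (b AND NOT d AND NOT e AND NOT c) OR (b AND NOT d AND e AND NOT c) OR (b AND d AND NOT e AND c) OR (b AND d AND e AND c)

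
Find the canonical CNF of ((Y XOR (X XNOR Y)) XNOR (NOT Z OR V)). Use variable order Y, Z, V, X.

(Y OR Z OR V OR NOT X) AND (Y OR Z OR NOT V OR NOT X) AND (Y OR NOT Z OR V OR X) AND (Y OR NOT Z OR NOT V OR NOT X) AND (NOT Y OR Z OR V OR NOT X) AND (NOT Y OR Z OR NOT V OR NOT X) AND (NOT Y OR NOT Z OR V OR X) AND (NOT Y OR NOT Z OR NOT V OR NOT X)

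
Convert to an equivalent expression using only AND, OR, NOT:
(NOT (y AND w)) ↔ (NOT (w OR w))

((NOT (y AND w)) AND (NOT (w OR w))) OR ((y AND w) AND (w OR w))
(Biconditional = both true or both false)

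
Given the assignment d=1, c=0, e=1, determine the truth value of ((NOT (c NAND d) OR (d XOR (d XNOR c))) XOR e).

Substituting: ((NOT (0 NAND 1) OR (1 XOR (1 XNOR 0))) XOR 1)
= 0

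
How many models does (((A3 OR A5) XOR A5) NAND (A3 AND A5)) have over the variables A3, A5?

Satisfying assignments: (0,0), (0,1), (1,0), (1,1)
Count: 4 out of 4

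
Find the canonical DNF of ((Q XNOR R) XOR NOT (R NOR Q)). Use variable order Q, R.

(NOT Q AND NOT R) OR (NOT Q AND R) OR (Q AND NOT R)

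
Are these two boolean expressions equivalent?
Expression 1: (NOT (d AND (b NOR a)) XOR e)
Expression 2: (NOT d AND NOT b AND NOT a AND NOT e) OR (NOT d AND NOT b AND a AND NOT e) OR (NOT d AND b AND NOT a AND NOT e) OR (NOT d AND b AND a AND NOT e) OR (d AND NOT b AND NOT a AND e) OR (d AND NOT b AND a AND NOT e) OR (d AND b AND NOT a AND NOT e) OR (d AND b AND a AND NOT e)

Yes, they are equivalent — the two output columns agree on all 16 assignments:
d | b | a | e | Expression 1 | Expression 2
-------------------------------------------
0 | 0 | 0 | 0 | 1 | 1
0 | 0 | 0 | 1 | 0 | 0
0 | 0 | 1 | 0 | 1 | 1
0 | 0 | 1 | 1 | 0 | 0
0 | 1 | 0 | 0 | 1 | 1
0 | 1 | 0 | 1 | 0 | 0
0 | 1 | 1 | 0 | 1 | 1
0 | 1 | 1 | 1 | 0 | 0
1 | 0 | 0 | 0 | 0 | 0
1 | 0 | 0 | 1 | 1 | 1
1 | 0 | 1 | 0 | 1 | 1
1 | 0 | 1 | 1 | 0 | 0
1 | 1 | 0 | 0 | 1 | 1
1 | 1 | 0 | 1 | 0 | 0
1 | 1 | 1 | 0 | 1 | 1
1 | 1 | 1 | 1 | 0 | 0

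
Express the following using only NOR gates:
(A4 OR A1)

((A4 NOR A1) NOR (A4 NOR A1))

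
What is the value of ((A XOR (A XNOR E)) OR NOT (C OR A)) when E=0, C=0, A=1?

Substituting: ((1 XOR (1 XNOR 0)) OR NOT (0 OR 1))
= 1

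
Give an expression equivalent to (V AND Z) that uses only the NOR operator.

((V NOR V) NOR (Z NOR Z))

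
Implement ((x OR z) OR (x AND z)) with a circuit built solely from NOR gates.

((((x NOR z) NOR (x NOR z)) NOR ((x NOR x) NOR (z NOR z))) NOR (((x NOR z) NOR (x NOR z)) NOR ((x NOR x) NOR (z NOR z))))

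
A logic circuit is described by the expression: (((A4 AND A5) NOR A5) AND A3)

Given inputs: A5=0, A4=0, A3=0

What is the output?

Substituting: (((0 AND 0) NOR 0) AND 0)
= 0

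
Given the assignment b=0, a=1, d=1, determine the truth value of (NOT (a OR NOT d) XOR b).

Substituting: (NOT (1 OR NOT 1) XOR 0)
= 0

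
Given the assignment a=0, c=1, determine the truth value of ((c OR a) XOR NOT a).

Substituting: ((1 OR 0) XOR NOT 0)
= 0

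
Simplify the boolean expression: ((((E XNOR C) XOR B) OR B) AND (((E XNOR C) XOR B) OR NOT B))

By distribution ((E OR v) AND (E OR NOT v) = E):
= ((E XNOR C) XOR B)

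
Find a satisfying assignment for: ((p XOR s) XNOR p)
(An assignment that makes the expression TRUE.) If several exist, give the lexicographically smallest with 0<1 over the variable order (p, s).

p=0, s=0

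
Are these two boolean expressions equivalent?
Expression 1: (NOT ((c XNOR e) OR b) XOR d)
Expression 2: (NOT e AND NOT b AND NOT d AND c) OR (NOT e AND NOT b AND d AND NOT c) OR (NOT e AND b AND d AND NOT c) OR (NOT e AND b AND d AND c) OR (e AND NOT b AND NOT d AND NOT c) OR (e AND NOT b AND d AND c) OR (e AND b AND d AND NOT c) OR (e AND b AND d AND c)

Yes, they are equivalent — the two output columns agree on all 16 assignments:
e | b | d | c | Expression 1 | Expression 2
-------------------------------------------
0 | 0 | 0 | 0 | 0 | 0
0 | 0 | 0 | 1 | 1 | 1
0 | 0 | 1 | 0 | 1 | 1
0 | 0 | 1 | 1 | 0 | 0
0 | 1 | 0 | 0 | 0 | 0
0 | 1 | 0 | 1 | 0 | 0
0 | 1 | 1 | 0 | 1 | 1
0 | 1 | 1 | 1 | 1 | 1
1 | 0 | 0 | 0 | 1 | 1
1 | 0 | 0 | 1 | 0 | 0
1 | 0 | 1 | 0 | 0 | 0
1 | 0 | 1 | 1 | 1 | 1
1 | 1 | 0 | 0 | 0 | 0
1 | 1 | 0 | 1 | 0 | 0
1 | 1 | 1 | 0 | 1 | 1
1 | 1 | 1 | 1 | 1 | 1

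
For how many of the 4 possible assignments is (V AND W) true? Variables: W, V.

Satisfying assignments: (1,1)
Count: 1 out of 4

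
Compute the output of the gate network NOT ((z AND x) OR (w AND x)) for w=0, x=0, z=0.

Substituting: NOT ((0 AND 0) OR (0 AND 0))
= 1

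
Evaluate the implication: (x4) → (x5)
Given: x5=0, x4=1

Antecedent (x4) = 1; consequent (x5) = 0.
1 → 0 = 0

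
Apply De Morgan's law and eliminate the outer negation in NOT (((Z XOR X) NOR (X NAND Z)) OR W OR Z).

NOT ((Z XOR X) NOR (X NAND Z)) AND NOT W AND NOT Z
De Morgan's: NOT(OR of terms) = AND of negations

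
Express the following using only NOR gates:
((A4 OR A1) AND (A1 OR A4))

((((A4 NOR A1) NOR (A4 NOR A1)) NOR ((A4 NOR A1) NOR (A4 NOR A1))) NOR (((A1 NOR A4) NOR (A1 NOR A4)) NOR ((A1 NOR A4) NOR (A1 NOR A4))))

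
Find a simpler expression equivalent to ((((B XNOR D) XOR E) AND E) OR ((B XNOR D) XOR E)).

By absorption (E OR (E AND v) = E):
= ((B XNOR D) XOR E)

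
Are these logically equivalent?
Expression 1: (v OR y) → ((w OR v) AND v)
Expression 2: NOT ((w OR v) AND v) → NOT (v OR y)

Yes, Contrapositive is always equivalent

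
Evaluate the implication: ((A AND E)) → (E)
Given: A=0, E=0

Antecedent ((A AND E)) = 0; consequent (E) = 0.
0 → 0 = 1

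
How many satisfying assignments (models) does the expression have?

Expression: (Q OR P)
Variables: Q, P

Satisfying assignments: (0,1), (1,0), (1,1)
Count: 3 out of 4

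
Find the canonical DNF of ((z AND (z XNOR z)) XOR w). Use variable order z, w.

(NOT z AND w) OR (z AND NOT w)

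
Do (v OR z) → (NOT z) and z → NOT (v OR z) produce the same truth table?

Yes, Contrapositive is always equivalent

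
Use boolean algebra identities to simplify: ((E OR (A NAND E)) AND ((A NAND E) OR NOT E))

By distribution ((E OR v) AND (E OR NOT v) = E):
= (A NAND E)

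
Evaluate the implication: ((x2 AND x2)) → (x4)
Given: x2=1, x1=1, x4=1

Antecedent ((x2 AND x2)) = 1; consequent (x4) = 1.
1 → 1 = 1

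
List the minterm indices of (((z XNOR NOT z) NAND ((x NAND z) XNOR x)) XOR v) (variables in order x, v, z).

Σm(0, 1, 4, 5) = (NOT x AND NOT v AND NOT z) OR (NOT x AND NOT v AND z) OR (x AND NOT v AND NOT z) OR (x AND NOT v AND z)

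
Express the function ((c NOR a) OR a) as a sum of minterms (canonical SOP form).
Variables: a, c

Σm(0, 2, 3) = (NOT a AND NOT c) OR (a AND NOT c) OR (a AND c)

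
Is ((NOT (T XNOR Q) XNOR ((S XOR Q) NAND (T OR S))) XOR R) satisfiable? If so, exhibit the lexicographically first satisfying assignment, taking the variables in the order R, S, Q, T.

R=0, S=0, Q=0, T=1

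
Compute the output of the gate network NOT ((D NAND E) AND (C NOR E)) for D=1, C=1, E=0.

Substituting: NOT ((1 NAND 0) AND (1 NOR 0))
= 1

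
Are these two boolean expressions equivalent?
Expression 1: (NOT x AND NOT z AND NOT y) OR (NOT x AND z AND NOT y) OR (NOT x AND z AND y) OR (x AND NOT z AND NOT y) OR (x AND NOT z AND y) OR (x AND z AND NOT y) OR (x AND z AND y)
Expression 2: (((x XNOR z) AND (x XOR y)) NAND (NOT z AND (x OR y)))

Yes, they are equivalent — the two output columns agree on all 8 assignments:
x | z | y | Expression 1 | Expression 2
---------------------------------------
0 | 0 | 0 | 1 | 1
0 | 0 | 1 | 0 | 0
0 | 1 | 0 | 1 | 1
0 | 1 | 1 | 1 | 1
1 | 0 | 0 | 1 | 1
1 | 0 | 1 | 1 | 1
1 | 1 | 0 | 1 | 1
1 | 1 | 1 | 1 | 1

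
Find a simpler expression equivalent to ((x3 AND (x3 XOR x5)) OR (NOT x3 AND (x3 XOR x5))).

By distribution ((E AND v) OR (E AND NOT v) = E):
= (x3 XOR x5)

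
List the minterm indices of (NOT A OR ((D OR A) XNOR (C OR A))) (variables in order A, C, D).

Σm(0, 1, 2, 3, 4, 5, 6, 7) = (NOT A AND NOT C AND NOT D) OR (NOT A AND NOT C AND D) OR (NOT A AND C AND NOT D) OR (NOT A AND C AND D) OR (A AND NOT C AND NOT D) OR (A AND NOT C AND D) OR (A AND C AND NOT D) OR (A AND C AND D)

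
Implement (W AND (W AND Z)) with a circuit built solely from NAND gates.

((W NAND ((W NAND Z) NAND (W NAND Z))) NAND (W NAND ((W NAND Z) NAND (W NAND Z))))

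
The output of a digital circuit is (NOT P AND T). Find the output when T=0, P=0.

Substituting: (NOT 0 AND 0)
= 0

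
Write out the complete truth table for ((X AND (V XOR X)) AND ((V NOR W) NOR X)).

V | W | X | Output
------------------
0 | 0 | 0 | 0
0 | 0 | 1 | 0
0 | 1 | 0 | 0
0 | 1 | 1 | 0
1 | 0 | 0 | 0
1 | 0 | 1 | 0
1 | 1 | 0 | 0
1 | 1 | 1 | 0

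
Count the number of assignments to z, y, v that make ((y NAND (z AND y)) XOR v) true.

Satisfying assignments: (0,0,0), (0,1,0), (1,0,0), (1,1,1)
Count: 4 out of 8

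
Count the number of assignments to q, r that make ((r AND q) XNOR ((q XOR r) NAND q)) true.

Satisfying assignments: (1,0), (1,1)
Count: 2 out of 4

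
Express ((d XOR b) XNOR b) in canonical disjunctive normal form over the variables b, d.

(NOT b AND NOT d) OR (b AND NOT d)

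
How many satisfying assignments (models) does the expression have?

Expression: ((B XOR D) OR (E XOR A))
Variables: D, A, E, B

Satisfying assignments: (0,0,0,1), (0,0,1,0), (0,0,1,1), (0,1,0,0), (0,1,0,1), (0,1,1,1), (1,0,0,0), (1,0,1,0), (1,0,1,1), (1,1,0,0), (1,1,0,1), (1,1,1,0)
Count: 12 out of 16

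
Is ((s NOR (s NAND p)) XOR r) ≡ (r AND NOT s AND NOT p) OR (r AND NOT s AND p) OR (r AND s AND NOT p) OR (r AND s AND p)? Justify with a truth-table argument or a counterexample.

Yes, they are equivalent — the two output columns agree on all 8 assignments:
r | s | p | Expression 1 | Expression 2
---------------------------------------
0 | 0 | 0 | 0 | 0
0 | 0 | 1 | 0 | 0
0 | 1 | 0 | 0 | 0
0 | 1 | 1 | 0 | 0
1 | 0 | 0 | 1 | 1
1 | 0 | 1 | 1 | 1
1 | 1 | 0 | 1 | 1
1 | 1 | 1 | 1 | 1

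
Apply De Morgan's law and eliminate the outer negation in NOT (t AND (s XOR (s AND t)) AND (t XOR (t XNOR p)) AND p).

NOT t OR NOT (s XOR (s AND t)) OR NOT (t XOR (t XNOR p)) OR NOT p
De Morgan's: NOT(AND of terms) = OR of negations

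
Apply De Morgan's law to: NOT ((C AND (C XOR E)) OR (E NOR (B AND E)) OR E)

NOT (C AND (C XOR E)) AND NOT (E NOR (B AND E)) AND NOT E
De Morgan's: NOT(OR of terms) = AND of negations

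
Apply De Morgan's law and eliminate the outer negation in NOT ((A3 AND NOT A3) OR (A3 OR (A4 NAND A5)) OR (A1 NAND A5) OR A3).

NOT (A3 AND NOT A3) AND NOT (A3 OR (A4 NAND A5)) AND NOT (A1 NAND A5) AND NOT A3
De Morgan's: NOT(OR of terms) = AND of negations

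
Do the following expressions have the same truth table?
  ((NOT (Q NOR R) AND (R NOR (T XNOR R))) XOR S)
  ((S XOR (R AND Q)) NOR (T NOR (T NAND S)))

No. Counterexample: with R=0, Q=0, S=0, T=0, Expression 1 = 0 but Expression 2 = 1.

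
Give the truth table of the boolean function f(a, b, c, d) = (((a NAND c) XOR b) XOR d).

a | b | c | d | Output
----------------------
0 | 0 | 0 | 0 | 1
0 | 0 | 0 | 1 | 0
0 | 0 | 1 | 0 | 1
0 | 0 | 1 | 1 | 0
0 | 1 | 0 | 0 | 0
0 | 1 | 0 | 1 | 1
0 | 1 | 1 | 0 | 0
0 | 1 | 1 | 1 | 1
1 | 0 | 0 | 0 | 1
1 | 0 | 0 | 1 | 0
1 | 0 | 1 | 0 | 0
1 | 0 | 1 | 1 | 1
1 | 1 | 0 | 0 | 0
1 | 1 | 0 | 1 | 1
1 | 1 | 1 | 0 | 1
1 | 1 | 1 | 1 | 0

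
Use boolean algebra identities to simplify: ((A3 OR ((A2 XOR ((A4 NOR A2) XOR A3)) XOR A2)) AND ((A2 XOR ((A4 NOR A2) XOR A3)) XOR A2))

By absorption (E AND (E OR v) = E) then XOR self-cancellation ((E XOR v) XOR v = E):
= ((A4 NOR A2) XOR A3)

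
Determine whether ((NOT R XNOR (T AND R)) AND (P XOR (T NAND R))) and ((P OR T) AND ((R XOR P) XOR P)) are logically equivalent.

No. Counterexample: with R=1, P=0, T=0, Expression 1 = 1 but Expression 2 = 0.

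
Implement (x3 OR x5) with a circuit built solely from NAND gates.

((x3 NAND x3) NAND (x5 NAND x5))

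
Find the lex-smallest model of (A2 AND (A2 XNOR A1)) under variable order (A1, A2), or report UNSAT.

A1=1, A2=1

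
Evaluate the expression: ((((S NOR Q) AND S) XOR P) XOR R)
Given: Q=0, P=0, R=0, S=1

Substituting: ((((1 NOR 0) AND 1) XOR 0) XOR 0)
= 0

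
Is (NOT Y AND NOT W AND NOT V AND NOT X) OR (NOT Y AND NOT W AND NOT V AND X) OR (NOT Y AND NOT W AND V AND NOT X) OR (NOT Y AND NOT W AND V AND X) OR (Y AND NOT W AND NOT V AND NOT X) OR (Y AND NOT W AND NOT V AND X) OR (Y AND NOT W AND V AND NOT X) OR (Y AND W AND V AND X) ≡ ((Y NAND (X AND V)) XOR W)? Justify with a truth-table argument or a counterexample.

Yes, they are equivalent — the two output columns agree on all 16 assignments:
Y | W | V | X | Expression 1 | Expression 2
-------------------------------------------
0 | 0 | 0 | 0 | 1 | 1
0 | 0 | 0 | 1 | 1 | 1
0 | 0 | 1 | 0 | 1 | 1
0 | 0 | 1 | 1 | 1 | 1
0 | 1 | 0 | 0 | 0 | 0
0 | 1 | 0 | 1 | 0 | 0
0 | 1 | 1 | 0 | 0 | 0
0 | 1 | 1 | 1 | 0 | 0
1 | 0 | 0 | 0 | 1 | 1
1 | 0 | 0 | 1 | 1 | 1
1 | 0 | 1 | 0 | 1 | 1
1 | 0 | 1 | 1 | 0 | 0
1 | 1 | 0 | 0 | 0 | 0
1 | 1 | 0 | 1 | 0 | 0
1 | 1 | 1 | 0 | 0 | 0
1 | 1 | 1 | 1 | 1 | 1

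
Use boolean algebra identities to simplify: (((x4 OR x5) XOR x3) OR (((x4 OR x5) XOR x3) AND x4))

By absorption (E OR (E AND v) = E):
= ((x4 OR x5) XOR x3)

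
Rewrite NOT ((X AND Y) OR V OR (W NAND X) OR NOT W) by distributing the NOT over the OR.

NOT (X AND Y) AND NOT V AND NOT (W NAND X) AND W
De Morgan's: NOT(OR of terms) = AND of negations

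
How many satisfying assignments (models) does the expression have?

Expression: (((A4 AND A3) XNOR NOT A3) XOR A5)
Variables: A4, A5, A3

Satisfying assignments: (0,0,1), (0,1,0), (1,1,0), (1,1,1)
Count: 4 out of 8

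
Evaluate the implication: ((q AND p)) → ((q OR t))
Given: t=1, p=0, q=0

Antecedent ((q AND p)) = 0; consequent ((q OR t)) = 1.
0 → 1 = 1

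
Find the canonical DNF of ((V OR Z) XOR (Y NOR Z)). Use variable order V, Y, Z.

(NOT V AND NOT Y AND NOT Z) OR (NOT V AND NOT Y AND Z) OR (NOT V AND Y AND Z) OR (V AND NOT Y AND Z) OR (V AND Y AND NOT Z) OR (V AND Y AND Z)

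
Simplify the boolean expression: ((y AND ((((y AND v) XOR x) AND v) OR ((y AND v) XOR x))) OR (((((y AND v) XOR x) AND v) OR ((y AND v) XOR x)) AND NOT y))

By distribution ((E AND v) OR (E AND NOT v) = E) then absorption (E OR (E AND v) = E):
= ((y AND v) XOR x)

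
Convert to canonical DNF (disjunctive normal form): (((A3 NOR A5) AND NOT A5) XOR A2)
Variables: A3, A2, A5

(NOT A3 AND NOT A2 AND NOT A5) OR (NOT A3 AND A2 AND A5) OR (A3 AND A2 AND NOT A5) OR (A3 AND A2 AND A5)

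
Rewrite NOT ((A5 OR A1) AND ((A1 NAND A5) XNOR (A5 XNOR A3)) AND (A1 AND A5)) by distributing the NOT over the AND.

NOT (A5 OR A1) OR NOT ((A1 NAND A5) XNOR (A5 XNOR A3)) OR NOT (A1 AND A5)
De Morgan's: NOT(AND of terms) = OR of negations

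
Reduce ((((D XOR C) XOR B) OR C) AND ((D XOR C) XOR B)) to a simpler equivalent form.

By absorption (E AND (E OR v) = E):
= ((D XOR C) XOR B)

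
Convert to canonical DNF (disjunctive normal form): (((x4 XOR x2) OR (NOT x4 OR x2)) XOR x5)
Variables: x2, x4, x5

(NOT x2 AND NOT x4 AND NOT x5) OR (NOT x2 AND x4 AND NOT x5) OR (x2 AND NOT x4 AND NOT x5) OR (x2 AND x4 AND NOT x5)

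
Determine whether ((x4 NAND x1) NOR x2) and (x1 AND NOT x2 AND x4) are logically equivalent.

Yes, they are equivalent — the two output columns agree on all 8 assignments:
x1 | x2 | x4 | Expression 1 | Expression 2
------------------------------------------
0 | 0 | 0 | 0 | 0
0 | 0 | 1 | 0 | 0
0 | 1 | 0 | 0 | 0
0 | 1 | 1 | 0 | 0
1 | 0 | 0 | 0 | 0
1 | 0 | 1 | 1 | 1
1 | 1 | 0 | 0 | 0
1 | 1 | 1 | 0 | 0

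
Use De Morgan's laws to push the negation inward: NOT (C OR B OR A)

NOT C AND NOT B AND NOT A
De Morgan's: NOT(OR of terms) = AND of negations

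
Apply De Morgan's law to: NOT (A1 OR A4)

NOT A1 AND NOT A4
De Morgan's: NOT(OR of terms) = AND of negations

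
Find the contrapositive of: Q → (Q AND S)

Contrapositive: NOT (Q AND S) → NOT Q
Note: A statement and its contrapositive are logically equivalent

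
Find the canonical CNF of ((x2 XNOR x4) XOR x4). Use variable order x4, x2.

(x4 OR NOT x2) AND (NOT x4 OR NOT x2)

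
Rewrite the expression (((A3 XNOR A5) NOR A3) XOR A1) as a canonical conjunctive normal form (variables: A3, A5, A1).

(A3 OR A5 OR A1) AND (A3 OR NOT A5 OR NOT A1) AND (NOT A3 OR A5 OR A1) AND (NOT A3 OR NOT A5 OR A1)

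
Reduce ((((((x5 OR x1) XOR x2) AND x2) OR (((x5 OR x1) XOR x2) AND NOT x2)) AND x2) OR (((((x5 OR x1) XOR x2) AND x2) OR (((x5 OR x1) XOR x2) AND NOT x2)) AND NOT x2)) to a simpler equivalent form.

By distribution ((E AND v) OR (E AND NOT v) = E) then distribution ((E AND v) OR (E AND NOT v) = E):
= ((x5 OR x1) XOR x2)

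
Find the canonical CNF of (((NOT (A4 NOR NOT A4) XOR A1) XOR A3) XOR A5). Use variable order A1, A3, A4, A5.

(A1 OR A3 OR A4 OR NOT A5) AND (A1 OR A3 OR NOT A4 OR NOT A5) AND (A1 OR NOT A3 OR A4 OR A5) AND (A1 OR NOT A3 OR NOT A4 OR A5) AND (NOT A1 OR A3 OR A4 OR A5) AND (NOT A1 OR A3 OR NOT A4 OR A5) AND (NOT A1 OR NOT A3 OR A4 OR NOT A5) AND (NOT A1 OR NOT A3 OR NOT A4 OR NOT A5)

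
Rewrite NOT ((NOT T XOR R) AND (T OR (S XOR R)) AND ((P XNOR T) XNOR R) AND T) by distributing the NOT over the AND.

NOT (NOT T XOR R) OR NOT (T OR (S XOR R)) OR NOT ((P XNOR T) XNOR R) OR NOT T
De Morgan's: NOT(AND of terms) = OR of negations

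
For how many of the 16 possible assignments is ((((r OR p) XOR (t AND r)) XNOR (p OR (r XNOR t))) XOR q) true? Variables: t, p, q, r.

Satisfying assignments: (0,0,1,0), (0,0,1,1), (0,1,0,0), (0,1,0,1), (1,0,0,0), (1,0,1,1), (1,1,0,0), (1,1,1,1)
Count: 8 out of 16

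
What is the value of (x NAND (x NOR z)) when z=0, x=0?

Substituting: (0 NAND (0 NOR 0))
= 1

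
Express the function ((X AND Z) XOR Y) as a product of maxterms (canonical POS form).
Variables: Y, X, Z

ΠM(0, 1, 2, 7) = (Y OR X OR Z) AND (Y OR X OR NOT Z) AND (Y OR NOT X OR Z) AND (NOT Y OR NOT X OR NOT Z)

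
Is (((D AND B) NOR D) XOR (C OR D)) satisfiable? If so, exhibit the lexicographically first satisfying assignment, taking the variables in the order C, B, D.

C=0, B=0, D=0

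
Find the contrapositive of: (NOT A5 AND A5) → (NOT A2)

Contrapositive: A2 → NOT (NOT A5 AND A5)
Note: A statement and its contrapositive are logically equivalent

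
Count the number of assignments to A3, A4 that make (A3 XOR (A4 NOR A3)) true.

Satisfying assignments: (0,0), (1,0), (1,1)
Count: 3 out of 4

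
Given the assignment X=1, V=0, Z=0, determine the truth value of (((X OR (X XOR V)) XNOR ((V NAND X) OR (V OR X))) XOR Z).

Substituting: (((1 OR (1 XOR 0)) XNOR ((0 NAND 1) OR (0 OR 1))) XOR 0)
= 1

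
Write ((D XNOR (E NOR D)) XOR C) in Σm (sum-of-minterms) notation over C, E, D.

Σm(2, 4, 5, 7) = (NOT C AND E AND NOT D) OR (C AND NOT E AND NOT D) OR (C AND NOT E AND D) OR (C AND E AND D)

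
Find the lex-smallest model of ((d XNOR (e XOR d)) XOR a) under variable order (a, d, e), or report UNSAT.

a=0, d=0, e=0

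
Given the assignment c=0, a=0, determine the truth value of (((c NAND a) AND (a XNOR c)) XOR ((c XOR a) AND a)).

Substituting: (((0 NAND 0) AND (0 XNOR 0)) XOR ((0 XOR 0) AND 0))
= 1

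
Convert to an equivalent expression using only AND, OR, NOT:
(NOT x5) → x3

x5 OR x3
(Implication elimination: A → B = NOT A OR B)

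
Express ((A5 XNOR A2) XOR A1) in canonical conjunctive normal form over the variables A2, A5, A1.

(A2 OR A5 OR NOT A1) AND (A2 OR NOT A5 OR A1) AND (NOT A2 OR A5 OR A1) AND (NOT A2 OR NOT A5 OR NOT A1)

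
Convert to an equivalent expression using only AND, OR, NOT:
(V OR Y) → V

NOT (V OR Y) OR V
(Implication elimination: A → B = NOT A OR B)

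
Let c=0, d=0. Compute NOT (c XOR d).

Substituting: NOT (0 XOR 0)
= 1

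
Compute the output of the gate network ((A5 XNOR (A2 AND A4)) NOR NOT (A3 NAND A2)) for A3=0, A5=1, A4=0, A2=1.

Substituting: ((1 XNOR (1 AND 0)) NOR NOT (0 NAND 1))
= 1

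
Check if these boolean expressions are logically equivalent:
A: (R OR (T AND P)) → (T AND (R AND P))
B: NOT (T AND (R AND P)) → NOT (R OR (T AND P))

Yes, Contrapositive is always equivalent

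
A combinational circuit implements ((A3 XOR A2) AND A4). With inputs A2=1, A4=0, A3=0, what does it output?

Substituting: ((0 XOR 1) AND 0)
= 0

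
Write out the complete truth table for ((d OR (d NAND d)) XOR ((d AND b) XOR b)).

b | d | Output
--------------
0 | 0 | 1
0 | 1 | 1
1 | 0 | 0
1 | 1 | 1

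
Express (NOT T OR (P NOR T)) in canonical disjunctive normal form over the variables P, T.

(NOT P AND NOT T) OR (P AND NOT T)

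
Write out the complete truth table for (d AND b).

b | d | Output
--------------
0 | 0 | 0
0 | 1 | 0
1 | 0 | 0
1 | 1 | 1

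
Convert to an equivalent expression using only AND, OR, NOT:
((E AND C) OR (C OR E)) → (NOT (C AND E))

NOT ((E AND C) OR (C OR E)) OR (NOT (C AND E))
(Implication elimination: A → B = NOT A OR B)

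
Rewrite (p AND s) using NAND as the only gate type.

((p NAND s) NAND (p NAND s))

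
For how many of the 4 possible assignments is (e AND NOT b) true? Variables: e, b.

Satisfying assignments: (1,0)
Count: 1 out of 4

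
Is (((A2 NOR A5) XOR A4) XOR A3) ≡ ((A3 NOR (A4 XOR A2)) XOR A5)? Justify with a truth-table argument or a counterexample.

No. Counterexample: with A2=0, A4=1, A5=0, A3=1, Expression 1 = 1 but Expression 2 = 0.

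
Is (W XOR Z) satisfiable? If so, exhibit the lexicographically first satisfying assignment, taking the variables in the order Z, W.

Z=0, W=1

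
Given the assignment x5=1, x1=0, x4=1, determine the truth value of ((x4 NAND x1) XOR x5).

Substituting: ((1 NAND 0) XOR 1)
= 0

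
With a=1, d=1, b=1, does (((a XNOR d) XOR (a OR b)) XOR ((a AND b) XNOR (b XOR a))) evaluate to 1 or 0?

Substituting: (((1 XNOR 1) XOR (1 OR 1)) XOR ((1 AND 1) XNOR (1 XOR 1)))
= 0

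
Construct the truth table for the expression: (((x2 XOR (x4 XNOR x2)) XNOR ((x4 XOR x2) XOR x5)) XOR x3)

x3 | x4 | x2 | x5 | Output
--------------------------
0 | 0 | 0 | 0 | 0
0 | 0 | 0 | 1 | 1
0 | 0 | 1 | 0 | 1
0 | 0 | 1 | 1 | 0
0 | 1 | 0 | 0 | 0
0 | 1 | 0 | 1 | 1
0 | 1 | 1 | 0 | 1
0 | 1 | 1 | 1 | 0
1 | 0 | 0 | 0 | 1
1 | 0 | 0 | 1 | 0
1 | 0 | 1 | 0 | 0
1 | 0 | 1 | 1 | 1
1 | 1 | 0 | 0 | 1
1 | 1 | 0 | 1 | 0
1 | 1 | 1 | 0 | 0
1 | 1 | 1 | 1 | 1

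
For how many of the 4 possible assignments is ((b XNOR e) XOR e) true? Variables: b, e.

Satisfying assignments: (0,0), (0,1)
Count: 2 out of 4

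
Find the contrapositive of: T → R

Contrapositive: NOT R → NOT T
Note: A statement and its contrapositive are logically equivalent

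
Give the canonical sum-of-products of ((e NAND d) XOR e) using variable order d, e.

Σm(0, 2, 3) = (NOT d AND NOT e) OR (d AND NOT e) OR (d AND e)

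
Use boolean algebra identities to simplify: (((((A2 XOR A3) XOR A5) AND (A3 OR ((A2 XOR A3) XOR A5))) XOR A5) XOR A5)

By XOR self-cancellation ((E XOR v) XOR v = E) then absorption (E AND (E OR v) = E):
= ((A2 XOR A3) XOR A5)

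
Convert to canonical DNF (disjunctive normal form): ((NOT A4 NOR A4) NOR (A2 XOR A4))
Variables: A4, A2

(NOT A4 AND NOT A2) OR (A4 AND A2)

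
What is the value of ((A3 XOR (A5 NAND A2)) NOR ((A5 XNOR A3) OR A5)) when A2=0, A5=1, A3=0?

Substituting: ((0 XOR (1 NAND 0)) NOR ((1 XNOR 0) OR 1))
= 0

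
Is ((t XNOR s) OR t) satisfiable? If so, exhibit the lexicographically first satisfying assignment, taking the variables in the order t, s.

t=0, s=0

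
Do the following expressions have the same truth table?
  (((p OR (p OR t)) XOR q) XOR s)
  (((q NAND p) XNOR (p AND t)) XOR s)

No. Counterexample: with q=0, t=0, p=1, s=0, Expression 1 = 1 but Expression 2 = 0.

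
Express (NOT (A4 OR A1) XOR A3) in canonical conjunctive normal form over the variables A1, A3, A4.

(A1 OR A3 OR NOT A4) AND (A1 OR NOT A3 OR A4) AND (NOT A1 OR A3 OR A4) AND (NOT A1 OR A3 OR NOT A4)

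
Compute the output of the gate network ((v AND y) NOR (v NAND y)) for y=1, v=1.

Substituting: ((1 AND 1) NOR (1 NAND 1))
= 0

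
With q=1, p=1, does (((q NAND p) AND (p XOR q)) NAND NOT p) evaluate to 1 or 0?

Substituting: (((1 NAND 1) AND (1 XOR 1)) NAND NOT 1)
= 1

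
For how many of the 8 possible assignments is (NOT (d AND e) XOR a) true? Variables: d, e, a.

Satisfying assignments: (0,0,0), (0,1,0), (1,0,0), (1,1,1)
Count: 4 out of 8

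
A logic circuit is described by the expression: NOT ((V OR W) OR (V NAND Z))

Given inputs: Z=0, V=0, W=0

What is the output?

Substituting: NOT ((0 OR 0) OR (0 NAND 0))
= 0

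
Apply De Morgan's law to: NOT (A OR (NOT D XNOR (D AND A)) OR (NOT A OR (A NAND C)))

NOT A AND NOT (NOT D XNOR (D AND A)) AND NOT (NOT A OR (A NAND C))
De Morgan's: NOT(OR of terms) = AND of negations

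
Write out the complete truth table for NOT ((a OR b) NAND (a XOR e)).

b | a | e | Output
------------------
0 | 0 | 0 | 0
0 | 0 | 1 | 0
0 | 1 | 0 | 1
0 | 1 | 1 | 0
1 | 0 | 0 | 0
1 | 0 | 1 | 1
1 | 1 | 0 | 1
1 | 1 | 1 | 0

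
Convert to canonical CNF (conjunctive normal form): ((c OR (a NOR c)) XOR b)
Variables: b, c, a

(b OR c OR NOT a) AND (NOT b OR c OR a) AND (NOT b OR NOT c OR a) AND (NOT b OR NOT c OR NOT a)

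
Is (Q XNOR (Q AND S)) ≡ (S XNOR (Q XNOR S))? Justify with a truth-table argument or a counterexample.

No. Counterexample: with S=0, Q=0, Expression 1 = 1 but Expression 2 = 0.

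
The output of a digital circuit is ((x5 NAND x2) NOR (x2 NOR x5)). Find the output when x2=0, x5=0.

Substituting: ((0 NAND 0) NOR (0 NOR 0))
= 0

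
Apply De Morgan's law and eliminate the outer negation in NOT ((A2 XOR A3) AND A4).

NOT (A2 XOR A3) OR NOT A4
De Morgan's: NOT(AND of terms) = OR of negations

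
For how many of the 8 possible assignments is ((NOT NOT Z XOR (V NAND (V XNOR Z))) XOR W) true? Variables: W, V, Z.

Satisfying assignments: (0,0,0), (0,1,0), (0,1,1), (1,0,1)
Count: 4 out of 8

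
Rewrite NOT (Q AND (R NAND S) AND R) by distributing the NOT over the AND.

NOT Q OR NOT (R NAND S) OR NOT R
De Morgan's: NOT(AND of terms) = OR of negations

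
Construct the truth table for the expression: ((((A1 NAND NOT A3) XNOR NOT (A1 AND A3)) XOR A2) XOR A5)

A3 | A1 | A2 | A5 | Output
--------------------------
0 | 0 | 0 | 0 | 1
0 | 0 | 0 | 1 | 0
0 | 0 | 1 | 0 | 0
0 | 0 | 1 | 1 | 1
0 | 1 | 0 | 0 | 0
0 | 1 | 0 | 1 | 1
0 | 1 | 1 | 0 | 1
0 | 1 | 1 | 1 | 0
1 | 0 | 0 | 0 | 1
1 | 0 | 0 | 1 | 0
1 | 0 | 1 | 0 | 0
1 | 0 | 1 | 1 | 1
1 | 1 | 0 | 0 | 0
1 | 1 | 0 | 1 | 1
1 | 1 | 1 | 0 | 1
1 | 1 | 1 | 1 | 0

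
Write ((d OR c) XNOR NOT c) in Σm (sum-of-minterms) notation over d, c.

Σm(2) = (d AND NOT c)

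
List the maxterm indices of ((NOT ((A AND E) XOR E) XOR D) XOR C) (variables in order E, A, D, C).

ΠM(1, 2, 5, 6, 8, 11, 13, 14) = (E OR A OR D OR NOT C) AND (E OR A OR NOT D OR C) AND (E OR NOT A OR D OR NOT C) AND (E OR NOT A OR NOT D OR C) AND (NOT E OR A OR D OR C) AND (NOT E OR A OR NOT D OR NOT C) AND (NOT E OR NOT A OR D OR NOT C) AND (NOT E OR NOT A OR NOT D OR C)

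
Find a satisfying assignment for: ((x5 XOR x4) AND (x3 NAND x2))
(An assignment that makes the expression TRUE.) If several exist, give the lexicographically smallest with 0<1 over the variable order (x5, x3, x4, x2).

x5=0, x3=0, x4=1, x2=0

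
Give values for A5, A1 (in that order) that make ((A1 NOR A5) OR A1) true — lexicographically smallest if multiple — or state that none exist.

A5=0, A1=0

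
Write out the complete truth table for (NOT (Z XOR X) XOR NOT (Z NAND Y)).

X | Z | Y | Output
------------------
0 | 0 | 0 | 1
0 | 0 | 1 | 1
0 | 1 | 0 | 0
0 | 1 | 1 | 1
1 | 0 | 0 | 0
1 | 0 | 1 | 0
1 | 1 | 0 | 1
1 | 1 | 1 | 0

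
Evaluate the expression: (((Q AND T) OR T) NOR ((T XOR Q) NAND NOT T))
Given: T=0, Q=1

Substituting: (((1 AND 0) OR 0) NOR ((0 XOR 1) NAND NOT 0))
= 1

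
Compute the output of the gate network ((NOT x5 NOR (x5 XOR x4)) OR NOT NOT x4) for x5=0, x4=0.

Substituting: ((NOT 0 NOR (0 XOR 0)) OR NOT NOT 0)
= 0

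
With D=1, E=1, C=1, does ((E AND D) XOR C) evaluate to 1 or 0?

Substituting: ((1 AND 1) XOR 1)
= 0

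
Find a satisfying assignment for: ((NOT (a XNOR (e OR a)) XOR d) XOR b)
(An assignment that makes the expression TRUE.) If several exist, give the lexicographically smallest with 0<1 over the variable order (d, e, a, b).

d=0, e=0, a=0, b=1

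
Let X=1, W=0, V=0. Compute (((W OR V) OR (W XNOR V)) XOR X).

Substituting: (((0 OR 0) OR (0 XNOR 0)) XOR 1)
= 0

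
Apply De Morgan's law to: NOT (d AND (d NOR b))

NOT d OR NOT (d NOR b)
De Morgan's: NOT(AND of terms) = OR of negations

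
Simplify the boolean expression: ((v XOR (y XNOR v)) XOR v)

By XOR self-cancellation ((E XOR v) XOR v = E):
= (y XNOR v)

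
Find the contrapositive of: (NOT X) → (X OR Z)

Contrapositive: NOT (X OR Z) → X
Note: A statement and its contrapositive are logically equivalent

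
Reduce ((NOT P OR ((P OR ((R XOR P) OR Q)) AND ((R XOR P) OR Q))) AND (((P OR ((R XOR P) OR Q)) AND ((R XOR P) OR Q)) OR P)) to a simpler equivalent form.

By distribution ((E OR v) AND (E OR NOT v) = E) then absorption (E AND (E OR v) = E):
= ((R XOR P) OR Q)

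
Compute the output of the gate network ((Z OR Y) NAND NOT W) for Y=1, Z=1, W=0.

Substituting: ((1 OR 1) NAND NOT 0)
= 0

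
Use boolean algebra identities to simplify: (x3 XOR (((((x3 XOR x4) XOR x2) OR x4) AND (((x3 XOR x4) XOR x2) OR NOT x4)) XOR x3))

By XOR self-cancellation ((E XOR v) XOR v = E) then distribution ((E OR v) AND (E OR NOT v) = E):
= ((x3 XOR x4) XOR x2)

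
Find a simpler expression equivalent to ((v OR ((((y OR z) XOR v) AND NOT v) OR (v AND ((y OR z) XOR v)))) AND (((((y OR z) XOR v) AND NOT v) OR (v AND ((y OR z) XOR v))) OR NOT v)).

By distribution ((E OR v) AND (E OR NOT v) = E) then distribution ((E AND v) OR (E AND NOT v) = E):
= ((y OR z) XOR v)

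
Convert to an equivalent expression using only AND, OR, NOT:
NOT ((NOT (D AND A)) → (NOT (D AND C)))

(NOT (D AND A)) AND (D AND C)
(Negated implication: NOT(A → B) = A AND NOT B)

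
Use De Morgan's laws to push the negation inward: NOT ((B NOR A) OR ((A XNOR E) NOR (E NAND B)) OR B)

NOT (B NOR A) AND NOT ((A XNOR E) NOR (E NAND B)) AND NOT B
De Morgan's: NOT(OR of terms) = AND of negations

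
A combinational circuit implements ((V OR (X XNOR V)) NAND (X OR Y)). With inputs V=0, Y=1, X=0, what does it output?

Substituting: ((0 OR (0 XNOR 0)) NAND (0 OR 1))
= 0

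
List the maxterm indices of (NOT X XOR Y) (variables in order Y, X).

ΠM(1, 2) = (Y OR NOT X) AND (NOT Y OR X)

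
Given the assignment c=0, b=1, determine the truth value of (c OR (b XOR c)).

Substituting: (0 OR (1 XOR 0))
= 1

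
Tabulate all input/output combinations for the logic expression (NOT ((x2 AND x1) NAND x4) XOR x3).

x3 | x1 | x4 | x2 | Output
--------------------------
0 | 0 | 0 | 0 | 0
0 | 0 | 0 | 1 | 0
0 | 0 | 1 | 0 | 0
0 | 0 | 1 | 1 | 0
0 | 1 | 0 | 0 | 0
0 | 1 | 0 | 1 | 0
0 | 1 | 1 | 0 | 0
0 | 1 | 1 | 1 | 1
1 | 0 | 0 | 0 | 1
1 | 0 | 0 | 1 | 1
1 | 0 | 1 | 0 | 1
1 | 0 | 1 | 1 | 1
1 | 1 | 0 | 0 | 1
1 | 1 | 0 | 1 | 1
1 | 1 | 1 | 0 | 1
1 | 1 | 1 | 1 | 0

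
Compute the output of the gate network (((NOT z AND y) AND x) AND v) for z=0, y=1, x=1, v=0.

Substituting: (((NOT 0 AND 1) AND 1) AND 0)
= 0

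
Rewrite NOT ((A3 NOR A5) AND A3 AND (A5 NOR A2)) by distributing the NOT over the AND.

NOT (A3 NOR A5) OR NOT A3 OR NOT (A5 NOR A2)
De Morgan's: NOT(AND of terms) = OR of negations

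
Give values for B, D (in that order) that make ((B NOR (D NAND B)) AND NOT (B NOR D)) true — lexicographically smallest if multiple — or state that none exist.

UNSATISFIABLE - no assignment makes this expression true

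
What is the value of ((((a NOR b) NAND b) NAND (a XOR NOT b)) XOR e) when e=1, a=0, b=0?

Substituting: ((((0 NOR 0) NAND 0) NAND (0 XOR NOT 0)) XOR 1)
= 1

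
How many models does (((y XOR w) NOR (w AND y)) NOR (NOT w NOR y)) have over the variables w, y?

Satisfying assignments: (0,1), (1,1)
Count: 2 out of 4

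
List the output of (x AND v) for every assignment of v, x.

v | x | Output
--------------
0 | 0 | 0
0 | 1 | 0
1 | 0 | 0
1 | 1 | 1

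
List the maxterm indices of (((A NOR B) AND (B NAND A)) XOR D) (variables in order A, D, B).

ΠM(1, 2, 4, 5) = (A OR D OR NOT B) AND (A OR NOT D OR B) AND (NOT A OR D OR B) AND (NOT A OR D OR NOT B)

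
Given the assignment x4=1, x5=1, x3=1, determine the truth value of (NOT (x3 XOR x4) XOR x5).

Substituting: (NOT (1 XOR 1) XOR 1)
= 0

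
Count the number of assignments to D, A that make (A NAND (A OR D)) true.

Satisfying assignments: (0,0), (1,0)
Count: 2 out of 4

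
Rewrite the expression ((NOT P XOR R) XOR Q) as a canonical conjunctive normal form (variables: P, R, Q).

(P OR R OR NOT Q) AND (P OR NOT R OR Q) AND (NOT P OR R OR Q) AND (NOT P OR NOT R OR NOT Q)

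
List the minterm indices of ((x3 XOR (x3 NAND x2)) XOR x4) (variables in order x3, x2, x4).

Σm(0, 2, 5, 6) = (NOT x3 AND NOT x2 AND NOT x4) OR (NOT x3 AND x2 AND NOT x4) OR (x3 AND NOT x2 AND x4) OR (x3 AND x2 AND NOT x4)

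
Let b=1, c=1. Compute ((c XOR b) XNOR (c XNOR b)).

Substituting: ((1 XOR 1) XNOR (1 XNOR 1))
= 0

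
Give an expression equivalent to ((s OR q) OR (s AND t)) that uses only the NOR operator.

((((s NOR q) NOR (s NOR q)) NOR ((s NOR s) NOR (t NOR t))) NOR (((s NOR q) NOR (s NOR q)) NOR ((s NOR s) NOR (t NOR t))))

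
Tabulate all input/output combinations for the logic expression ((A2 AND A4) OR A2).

A2 | A4 | Output
----------------
0 | 0 | 0
0 | 1 | 0
1 | 0 | 1
1 | 1 | 1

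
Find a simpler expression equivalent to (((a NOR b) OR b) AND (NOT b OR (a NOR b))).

By distribution ((E OR v) AND (E OR NOT v) = E):
= (a NOR b)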